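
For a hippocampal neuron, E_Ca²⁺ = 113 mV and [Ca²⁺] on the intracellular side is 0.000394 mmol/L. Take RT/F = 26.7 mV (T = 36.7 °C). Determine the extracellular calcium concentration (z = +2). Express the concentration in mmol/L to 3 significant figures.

Nernst: E = (26.7/2) · ln([out]/[in]), so ln([out]/[in]) = 113.0 × 2 / 26.7 = 8.4644.
[out]/[in] = e^(8.4644) = 4743.
[out] = 4743 × 0.000394 = 1.869 mmol/L.

1.87 mmol/L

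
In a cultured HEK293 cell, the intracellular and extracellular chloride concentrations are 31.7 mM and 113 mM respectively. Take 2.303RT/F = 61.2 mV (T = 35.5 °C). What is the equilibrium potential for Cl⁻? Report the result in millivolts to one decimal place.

E = (61.2/z) · log₁₀([Cl⁻]_out/[Cl⁻]_in) with z = -1.
For an anion, dividing by z = -1 reverses the sign.
= (61.2/-1) · log₁₀(113/31.7) = -61.20 · log₁₀(3.565)
= -61.20 · (0.5520) = -33.78 mV

-33.8 mV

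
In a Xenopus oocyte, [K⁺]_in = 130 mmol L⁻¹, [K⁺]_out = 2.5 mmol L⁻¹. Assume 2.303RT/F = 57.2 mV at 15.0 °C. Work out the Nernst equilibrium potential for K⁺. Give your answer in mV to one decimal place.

-98.2 mV

E = (57.2/z) · log₁₀([K⁺]_out/[K⁺]_in) with z = +1.
= (57.2/1) · log₁₀(2.5/130) = 57.20 · log₁₀(0.01923)
= 57.20 · (-1.7160) = -98.16 mV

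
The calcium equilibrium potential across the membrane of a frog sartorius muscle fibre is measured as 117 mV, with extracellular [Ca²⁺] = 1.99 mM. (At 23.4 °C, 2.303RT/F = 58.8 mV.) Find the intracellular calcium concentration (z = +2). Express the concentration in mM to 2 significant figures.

0.00021 mM

Nernst: E = (58.8/2) · log₁₀([out]/[in]), so log₁₀([out]/[in]) = 117.0 × 2 / 58.8 = 3.9796.
[out]/[in] = 10^(3.9796) = 9541.
[in] = 1.99 / 9541 = 0.0002086 mM.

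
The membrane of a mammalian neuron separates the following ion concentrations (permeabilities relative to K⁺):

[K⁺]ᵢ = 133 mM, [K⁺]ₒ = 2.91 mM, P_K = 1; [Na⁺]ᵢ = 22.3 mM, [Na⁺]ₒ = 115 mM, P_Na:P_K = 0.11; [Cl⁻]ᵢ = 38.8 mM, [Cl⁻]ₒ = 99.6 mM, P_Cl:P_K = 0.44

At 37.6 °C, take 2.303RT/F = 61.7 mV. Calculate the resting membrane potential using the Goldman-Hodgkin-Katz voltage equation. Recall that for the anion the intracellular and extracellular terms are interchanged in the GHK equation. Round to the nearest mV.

Vm = 61.7 · log₁₀[(Σ P·[cation]ₒ + Σ P·[anion]ᵢ) / (Σ P·[cation]ᵢ + Σ P·[anion]ₒ)]
Numerator = 1×2.91 + 0.11×115 + 0.44×38.8 = 32.63
Denominator = 1×133 + 0.11×22.3 + 0.44×99.6 = 179.3
Vm = 61.7 · log₁₀(0.18202) = 61.7 × (-0.7399) = -45.65 mV

-46 mV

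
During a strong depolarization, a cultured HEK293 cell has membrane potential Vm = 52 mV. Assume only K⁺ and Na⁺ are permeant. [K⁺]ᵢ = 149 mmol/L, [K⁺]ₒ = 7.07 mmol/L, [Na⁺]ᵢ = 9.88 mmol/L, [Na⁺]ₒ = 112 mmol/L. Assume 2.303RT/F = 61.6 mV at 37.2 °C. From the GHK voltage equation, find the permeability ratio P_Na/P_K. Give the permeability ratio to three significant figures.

Let α = P_Na/P_K. GHK: Vm = 61.6·log₁₀[(Kₒ + α·Naₒ)/(Kᵢ + α·Naᵢ)].
10^(Vm/61.6) = 10^(52.0/61.6) = 6.9848
So 6.9848·(Kᵢ + α·Naᵢ) = Kₒ + α·Naₒ → α = (6.9848·149.0 − 7.07) / (112.0 − 6.9848·9.88)
α = (1041 − 7.07) / (112.0 − 69.01) = 1034/42.99 = 24.04

24.0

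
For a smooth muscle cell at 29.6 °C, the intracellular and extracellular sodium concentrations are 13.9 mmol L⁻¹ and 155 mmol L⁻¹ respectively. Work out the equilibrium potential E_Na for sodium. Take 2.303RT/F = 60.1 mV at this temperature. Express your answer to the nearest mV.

E = (60.1/z) · log₁₀([Na⁺]_out/[Na⁺]_in) with z = +1.
= (60.1/1) · log₁₀(155/13.9) = 60.10 · log₁₀(11.15)
= 60.10 · (1.0473) = 62.94 mV

63 mV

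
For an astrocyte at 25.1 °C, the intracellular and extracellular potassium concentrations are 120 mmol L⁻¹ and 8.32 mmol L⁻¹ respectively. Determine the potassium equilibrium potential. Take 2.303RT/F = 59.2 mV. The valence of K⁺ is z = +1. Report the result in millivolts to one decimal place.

E = (59.2/z) · log₁₀([K⁺]_out/[K⁺]_in) with z = +1.
= (59.2/1) · log₁₀(8.32/120) = 59.20 · log₁₀(0.06933)
= 59.20 · (-1.1591) = -68.62 mV

-68.6 mV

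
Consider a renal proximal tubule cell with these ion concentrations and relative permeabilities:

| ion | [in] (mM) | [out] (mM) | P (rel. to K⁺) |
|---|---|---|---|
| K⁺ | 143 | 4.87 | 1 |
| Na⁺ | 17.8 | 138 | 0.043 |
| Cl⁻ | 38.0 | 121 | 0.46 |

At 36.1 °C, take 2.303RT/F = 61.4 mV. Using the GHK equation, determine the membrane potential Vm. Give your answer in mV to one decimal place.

Vm = 61.4 · log₁₀[(Σ P·[cation]ₒ + Σ P·[anion]ᵢ) / (Σ P·[cation]ᵢ + Σ P·[anion]ₒ)]
Numerator = 1×4.87 + 0.043×138 + 0.46×38.0 = 28.28
Denominator = 1×143 + 0.043×17.8 + 0.46×121 = 199.4
Vm = 61.4 · log₁₀(0.14183) = 61.4 × (-0.8482) = -52.08 mV

-52.1 mV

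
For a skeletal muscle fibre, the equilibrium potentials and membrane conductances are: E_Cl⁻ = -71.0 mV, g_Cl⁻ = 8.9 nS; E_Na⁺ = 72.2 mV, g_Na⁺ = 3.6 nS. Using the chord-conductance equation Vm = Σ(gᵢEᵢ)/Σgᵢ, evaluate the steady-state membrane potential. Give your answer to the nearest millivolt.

-30 mV

Σ gᵢEᵢ = 8.9·(-71.0) + 3.6·(72.2) = -371.98
Σ gᵢ = 8.9 + 3.6 = 12.5
Vm = -371.98 / 12.5 = -29.76 mV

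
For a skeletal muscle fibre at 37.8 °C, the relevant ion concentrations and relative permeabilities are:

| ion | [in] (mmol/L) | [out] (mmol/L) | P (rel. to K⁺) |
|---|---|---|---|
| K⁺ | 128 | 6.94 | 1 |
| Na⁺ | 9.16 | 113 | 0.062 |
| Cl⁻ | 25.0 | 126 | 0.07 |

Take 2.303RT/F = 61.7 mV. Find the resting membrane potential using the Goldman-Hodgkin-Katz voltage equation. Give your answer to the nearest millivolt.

Vm = 61.7 · log₁₀[(Σ P·[cation]ₒ + Σ P·[anion]ᵢ) / (Σ P·[cation]ᵢ + Σ P·[anion]ₒ)]
Numerator = 1×6.94 + 0.062×113 + 0.07×25.0 = 15.7
Denominator = 1×128 + 0.062×9.16 + 0.07×126 = 137.4
Vm = 61.7 · log₁₀(0.11425) = 61.7 × (-0.9422) = -58.13 mV

-58 mV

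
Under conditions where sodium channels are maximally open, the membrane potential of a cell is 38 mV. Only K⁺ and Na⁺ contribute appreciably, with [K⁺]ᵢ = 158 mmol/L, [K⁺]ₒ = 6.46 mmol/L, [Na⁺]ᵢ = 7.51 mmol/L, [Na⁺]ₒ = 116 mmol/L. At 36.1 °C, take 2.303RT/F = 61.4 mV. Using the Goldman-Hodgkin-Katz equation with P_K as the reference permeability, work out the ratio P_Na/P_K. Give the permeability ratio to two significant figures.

Let α = P_Na/P_K. GHK: Vm = 61.4·log₁₀[(Kₒ + α·Naₒ)/(Kᵢ + α·Naᵢ)].
10^(Vm/61.4) = 10^(38.0/61.4) = 4.1581
So 4.1581·(Kᵢ + α·Naᵢ) = Kₒ + α·Naₒ → α = (4.1581·158.0 − 6.46) / (116.0 − 4.1581·7.51)
α = (657 − 6.46) / (116.0 − 31.23) = 650.5/84.77 = 7.674

7.7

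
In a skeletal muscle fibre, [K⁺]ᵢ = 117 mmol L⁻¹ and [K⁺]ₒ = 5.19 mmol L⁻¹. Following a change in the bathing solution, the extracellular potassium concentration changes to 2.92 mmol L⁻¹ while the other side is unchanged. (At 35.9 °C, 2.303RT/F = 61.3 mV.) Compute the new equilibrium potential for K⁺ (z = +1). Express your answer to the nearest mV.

After the shift: [K⁺]_out = 2.92, [K⁺]_in = 117 mmol L⁻¹.
E_new = (61.3/1)·log₁₀(2.92/117) = 61.30 · (-1.6028) = -98.25 mV

-98 mV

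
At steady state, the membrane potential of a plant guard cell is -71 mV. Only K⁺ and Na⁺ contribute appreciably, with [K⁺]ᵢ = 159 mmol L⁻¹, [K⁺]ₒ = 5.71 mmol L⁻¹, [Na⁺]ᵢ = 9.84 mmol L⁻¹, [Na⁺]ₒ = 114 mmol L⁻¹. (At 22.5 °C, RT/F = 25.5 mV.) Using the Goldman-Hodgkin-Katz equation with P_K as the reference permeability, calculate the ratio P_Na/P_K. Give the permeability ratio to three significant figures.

0.0363

Let α = P_Na/P_K. GHK: Vm = 25.5·ln[(Kₒ + α·Naₒ)/(Kᵢ + α·Naᵢ)].
e^(Vm/25.5) = e^(-71.0/25.5) = 0.061771
So 0.061771·(Kᵢ + α·Naᵢ) = Kₒ + α·Naₒ → α = (0.061771·159.0 − 5.71) / (114.0 − 0.061771·9.84)
α = (9.822 − 5.71) / (114.0 − 0.6078) = 4.112/113.4 = 0.03626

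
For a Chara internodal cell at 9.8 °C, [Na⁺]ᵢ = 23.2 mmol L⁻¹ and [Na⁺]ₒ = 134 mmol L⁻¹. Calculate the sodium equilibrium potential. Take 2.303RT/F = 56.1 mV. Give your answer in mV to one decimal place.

42.7 mV

E = (56.1/z) · log₁₀([Na⁺]_out/[Na⁺]_in) with z = +1.
= (56.1/1) · log₁₀(134/23.2) = 56.10 · log₁₀(5.776)
= 56.10 · (0.7616) = 42.73 mV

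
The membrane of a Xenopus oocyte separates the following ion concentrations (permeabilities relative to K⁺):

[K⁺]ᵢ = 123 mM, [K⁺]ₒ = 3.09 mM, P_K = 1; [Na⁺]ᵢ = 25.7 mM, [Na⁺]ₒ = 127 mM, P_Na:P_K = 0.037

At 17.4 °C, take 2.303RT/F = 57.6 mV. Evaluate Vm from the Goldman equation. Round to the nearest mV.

-69 mV

Vm = 57.6 · log₁₀[(Σ P·[cation]ₒ + Σ P·[anion]ᵢ) / (Σ P·[cation]ᵢ + Σ P·[anion]ₒ)]
Numerator = 1×3.09 + 0.037×127 = 7.789
Denominator = 1×123 + 0.037×25.7 = 124
Vm = 57.6 · log₁₀(0.062839) = 57.6 × (-1.2018) = -69.22 mV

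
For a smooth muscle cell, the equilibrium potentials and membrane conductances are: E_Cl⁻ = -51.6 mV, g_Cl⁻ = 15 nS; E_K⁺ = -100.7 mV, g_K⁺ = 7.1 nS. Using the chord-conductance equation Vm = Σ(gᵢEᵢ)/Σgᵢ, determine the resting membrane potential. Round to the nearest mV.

-67 mV

Σ gᵢEᵢ = 15·(-51.6) + 7.1·(-100.7) = -1488.97
Σ gᵢ = 15 + 7.1 = 22.1
Vm = -1488.97 / 22.1 = -67.37 mV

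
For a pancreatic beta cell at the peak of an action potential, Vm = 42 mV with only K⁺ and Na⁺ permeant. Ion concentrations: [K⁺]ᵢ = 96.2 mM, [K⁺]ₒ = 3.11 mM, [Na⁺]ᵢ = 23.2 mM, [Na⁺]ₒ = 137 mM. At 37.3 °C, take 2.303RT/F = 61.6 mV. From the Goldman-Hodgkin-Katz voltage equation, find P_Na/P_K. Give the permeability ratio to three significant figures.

Let α = P_Na/P_K. GHK: Vm = 61.6·log₁₀[(Kₒ + α·Naₒ)/(Kᵢ + α·Naᵢ)].
10^(Vm/61.6) = 10^(42.0/61.6) = 4.8064
So 4.8064·(Kᵢ + α·Naᵢ) = Kₒ + α·Naₒ → α = (4.8064·96.2 − 3.11) / (137.0 − 4.8064·23.2)
α = (462.4 − 3.11) / (137.0 − 111.5) = 459.3/25.49 = 18.02

18.0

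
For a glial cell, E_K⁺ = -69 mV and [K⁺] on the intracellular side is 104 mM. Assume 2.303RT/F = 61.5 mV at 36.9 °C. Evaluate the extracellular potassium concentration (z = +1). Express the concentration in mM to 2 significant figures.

Nernst: E = (61.5/1) · log₁₀([out]/[in]), so log₁₀([out]/[in]) = -69.0 × 1 / 61.5 = -1.1220.
[out]/[in] = 10^(-1.1220) = 0.07552.
[out] = 0.07552 × 104 = 7.854 mM.

7.9 mM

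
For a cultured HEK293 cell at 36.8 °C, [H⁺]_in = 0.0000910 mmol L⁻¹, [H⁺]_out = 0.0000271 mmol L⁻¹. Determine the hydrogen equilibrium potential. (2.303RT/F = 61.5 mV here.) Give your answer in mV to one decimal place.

-32.4 mV

E = (61.5/z) · log₁₀([H⁺]_out/[H⁺]_in) with z = +1.
= (61.5/1) · log₁₀(0.0000271/0.0000910) = 61.50 · log₁₀(0.2978)
= 61.50 · (-0.5261) = -32.35 mV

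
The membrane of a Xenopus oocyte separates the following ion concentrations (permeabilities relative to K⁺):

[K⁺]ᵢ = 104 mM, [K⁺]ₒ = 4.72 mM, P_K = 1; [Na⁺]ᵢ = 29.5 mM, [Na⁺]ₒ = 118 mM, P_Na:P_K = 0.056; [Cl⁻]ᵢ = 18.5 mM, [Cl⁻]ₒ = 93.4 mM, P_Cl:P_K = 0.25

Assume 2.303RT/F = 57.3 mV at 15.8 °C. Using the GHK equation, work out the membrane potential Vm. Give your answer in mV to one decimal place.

Vm = 57.3 · log₁₀[(Σ P·[cation]ₒ + Σ P·[anion]ᵢ) / (Σ P·[cation]ᵢ + Σ P·[anion]ₒ)]
Numerator = 1×4.72 + 0.056×118 + 0.25×18.5 = 15.95
Denominator = 1×104 + 0.056×29.5 + 0.25×93.4 = 129
Vm = 57.3 · log₁₀(0.12366) = 57.3 × (-0.9078) = -52.01 mV

-52.0 mV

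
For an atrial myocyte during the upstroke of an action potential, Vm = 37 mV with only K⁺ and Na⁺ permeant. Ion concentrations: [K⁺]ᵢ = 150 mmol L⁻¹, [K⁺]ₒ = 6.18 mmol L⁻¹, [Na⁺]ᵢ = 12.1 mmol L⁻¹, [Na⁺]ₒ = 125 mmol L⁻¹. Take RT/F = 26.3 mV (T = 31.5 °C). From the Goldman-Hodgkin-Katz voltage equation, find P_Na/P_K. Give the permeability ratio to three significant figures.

8.02

Let α = P_Na/P_K. GHK: Vm = 26.3·ln[(Kₒ + α·Naₒ)/(Kᵢ + α·Naᵢ)].
e^(Vm/26.3) = e^(37.0/26.3) = 4.083
So 4.083·(Kᵢ + α·Naᵢ) = Kₒ + α·Naₒ → α = (4.083·150.0 − 6.18) / (125.0 − 4.083·12.1)
α = (612.5 − 6.18) / (125.0 − 49.4) = 606.3/75.6 = 8.02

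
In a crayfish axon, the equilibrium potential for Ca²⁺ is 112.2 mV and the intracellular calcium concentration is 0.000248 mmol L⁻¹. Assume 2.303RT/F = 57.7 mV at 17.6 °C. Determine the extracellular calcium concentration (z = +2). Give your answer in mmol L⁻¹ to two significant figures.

Nernst: E = (57.7/2) · log₁₀([out]/[in]), so log₁₀([out]/[in]) = 112.2 × 2 / 57.7 = 3.8891.
[out]/[in] = 10^(3.8891) = 7746.
[out] = 7746 × 0.000248 = 1.921 mmol L⁻¹.

1.9 mmol L⁻¹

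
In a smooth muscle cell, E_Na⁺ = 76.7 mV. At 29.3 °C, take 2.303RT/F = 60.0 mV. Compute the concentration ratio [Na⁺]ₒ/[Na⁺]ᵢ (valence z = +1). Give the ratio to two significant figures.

19

log₁₀([out]/[in]) = E·z/(60.0) = 76.7 × 1 / 60.0 = 1.2783
[out]/[in] = 10^(1.2783) = 18.98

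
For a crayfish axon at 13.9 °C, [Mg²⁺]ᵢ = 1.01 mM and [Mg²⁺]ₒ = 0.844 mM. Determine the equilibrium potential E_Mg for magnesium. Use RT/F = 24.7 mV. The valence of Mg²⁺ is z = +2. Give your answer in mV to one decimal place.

-2.2 mV

E = (24.7/z) · ln([Mg²⁺]_out/[Mg²⁺]_in) with z = +2.
= (24.7/2) · ln(0.844/1.01) = 12.35 · ln(0.8356)
= 12.35 · (-0.1796) = -2.22 mV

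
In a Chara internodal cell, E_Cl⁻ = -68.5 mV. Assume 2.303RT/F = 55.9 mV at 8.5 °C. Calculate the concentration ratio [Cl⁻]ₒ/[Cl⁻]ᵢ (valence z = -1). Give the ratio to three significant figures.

16.8

log₁₀([out]/[in]) = E·z/(55.9) = -68.5 × -1 / 55.9 = 1.2254
[out]/[in] = 10^(1.2254) = 16.8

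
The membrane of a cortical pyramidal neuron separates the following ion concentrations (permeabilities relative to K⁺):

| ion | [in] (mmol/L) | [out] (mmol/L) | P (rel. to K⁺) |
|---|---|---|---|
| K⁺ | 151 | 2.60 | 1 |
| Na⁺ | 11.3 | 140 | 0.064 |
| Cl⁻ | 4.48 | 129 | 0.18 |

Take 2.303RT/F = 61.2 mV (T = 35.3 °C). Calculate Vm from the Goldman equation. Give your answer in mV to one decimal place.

-70.4 mV

Vm = 61.2 · log₁₀[(Σ P·[cation]ₒ + Σ P·[anion]ᵢ) / (Σ P·[cation]ᵢ + Σ P·[anion]ₒ)]
Numerator = 1×2.60 + 0.064×140 + 0.18×4.48 = 12.37
Denominator = 1×151 + 0.064×11.3 + 0.18×129 = 174.9
Vm = 61.2 · log₁₀(0.070688) = 61.2 × (-1.1507) = -70.42 mV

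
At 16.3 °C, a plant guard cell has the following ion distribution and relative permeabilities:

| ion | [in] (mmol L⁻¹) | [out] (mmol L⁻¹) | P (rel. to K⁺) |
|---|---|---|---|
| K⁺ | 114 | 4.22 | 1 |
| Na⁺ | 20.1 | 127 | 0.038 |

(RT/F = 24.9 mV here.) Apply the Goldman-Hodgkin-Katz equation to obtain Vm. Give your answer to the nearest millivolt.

Vm = 24.9 · ln[(Σ P·[cation]ₒ + Σ P·[anion]ᵢ) / (Σ P·[cation]ᵢ + Σ P·[anion]ₒ)]
Numerator = 1×4.22 + 0.038×127 = 9.046
Denominator = 1×114 + 0.038×20.1 = 114.8
Vm = 24.9 · ln(0.078823) = 24.9 × (-2.5406) = -63.26 mV

-63 mV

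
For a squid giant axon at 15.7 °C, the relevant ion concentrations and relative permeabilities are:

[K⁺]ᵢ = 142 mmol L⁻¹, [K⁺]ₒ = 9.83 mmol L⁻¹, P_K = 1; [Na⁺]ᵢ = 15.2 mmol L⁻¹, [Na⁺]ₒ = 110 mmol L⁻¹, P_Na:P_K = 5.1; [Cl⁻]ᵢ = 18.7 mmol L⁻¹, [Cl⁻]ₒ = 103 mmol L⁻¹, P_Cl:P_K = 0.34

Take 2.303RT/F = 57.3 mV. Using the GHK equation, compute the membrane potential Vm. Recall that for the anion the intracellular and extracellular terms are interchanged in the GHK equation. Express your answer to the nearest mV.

20 mV

Vm = 57.3 · log₁₀[(Σ P·[cation]ₒ + Σ P·[anion]ᵢ) / (Σ P·[cation]ᵢ + Σ P·[anion]ₒ)]
Numerator = 1×9.83 + 5.1×110 + 0.34×18.7 = 577.2
Denominator = 1×142 + 5.1×15.2 + 0.34×103 = 254.5
Vm = 57.3 · log₁₀(2.2676) = 57.3 × (0.3556) = 20.37 mV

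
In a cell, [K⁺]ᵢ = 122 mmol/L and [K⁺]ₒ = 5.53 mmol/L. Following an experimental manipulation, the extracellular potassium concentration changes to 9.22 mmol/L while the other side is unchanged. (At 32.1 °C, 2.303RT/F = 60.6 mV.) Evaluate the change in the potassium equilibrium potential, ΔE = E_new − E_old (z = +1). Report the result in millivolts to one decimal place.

E_old = (60.6/1)·log₁₀(5.53/122) = -81.42 mV
E_new = (60.6/1)·log₁₀(9.22/122) = -67.97 mV
ΔE = -67.97 − (-81.42) = 13.45 mV

13.5 mV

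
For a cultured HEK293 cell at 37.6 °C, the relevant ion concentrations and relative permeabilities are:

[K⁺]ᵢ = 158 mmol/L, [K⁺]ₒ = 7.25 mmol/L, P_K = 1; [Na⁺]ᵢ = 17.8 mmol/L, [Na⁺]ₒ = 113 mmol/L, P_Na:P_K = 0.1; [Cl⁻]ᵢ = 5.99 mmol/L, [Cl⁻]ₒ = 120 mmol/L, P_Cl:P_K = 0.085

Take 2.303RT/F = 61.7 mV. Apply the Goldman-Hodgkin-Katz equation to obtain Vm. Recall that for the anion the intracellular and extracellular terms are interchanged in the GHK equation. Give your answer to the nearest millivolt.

Vm = 61.7 · log₁₀[(Σ P·[cation]ₒ + Σ P·[anion]ᵢ) / (Σ P·[cation]ᵢ + Σ P·[anion]ₒ)]
Numerator = 1×7.25 + 0.1×113 + 0.085×5.99 = 19.06
Denominator = 1×158 + 0.1×17.8 + 0.085×120 = 170
Vm = 61.7 · log₁₀(0.11213) = 61.7 × (-0.9503) = -58.63 mV

-59 mV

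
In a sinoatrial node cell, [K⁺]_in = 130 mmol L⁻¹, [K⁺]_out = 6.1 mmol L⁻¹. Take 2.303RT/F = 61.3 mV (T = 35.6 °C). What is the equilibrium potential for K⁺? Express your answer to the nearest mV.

E = (61.3/z) · log₁₀([K⁺]_out/[K⁺]_in) with z = +1.
= (61.3/1) · log₁₀(6.1/130) = 61.30 · log₁₀(0.04692)
= 61.30 · (-1.3286) = -81.44 mV

-81 mV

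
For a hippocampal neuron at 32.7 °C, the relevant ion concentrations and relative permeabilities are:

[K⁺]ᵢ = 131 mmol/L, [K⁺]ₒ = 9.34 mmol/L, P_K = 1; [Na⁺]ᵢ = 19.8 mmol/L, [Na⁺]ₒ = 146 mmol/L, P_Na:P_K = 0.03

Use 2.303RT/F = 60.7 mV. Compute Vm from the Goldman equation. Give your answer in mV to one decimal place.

-59.6 mV

Vm = 60.7 · log₁₀[(Σ P·[cation]ₒ + Σ P·[anion]ᵢ) / (Σ P·[cation]ᵢ + Σ P·[anion]ₒ)]
Numerator = 1×9.34 + 0.03×146 = 13.72
Denominator = 1×131 + 0.03×19.8 = 131.6
Vm = 60.7 · log₁₀(0.10426) = 60.7 × (-0.9819) = -59.60 mV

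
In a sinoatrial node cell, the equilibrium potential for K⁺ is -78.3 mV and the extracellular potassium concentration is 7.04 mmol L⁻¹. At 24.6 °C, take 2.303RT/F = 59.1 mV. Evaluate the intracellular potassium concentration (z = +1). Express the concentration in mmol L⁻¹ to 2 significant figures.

150 mmol L⁻¹

Nernst: E = (59.1/1) · log₁₀([out]/[in]), so log₁₀([out]/[in]) = -78.3 × 1 / 59.1 = -1.3249.
[out]/[in] = 10^(-1.3249) = 0.04733.
[in] = 7.04 / 0.04733 = 148.7 mmol L⁻¹.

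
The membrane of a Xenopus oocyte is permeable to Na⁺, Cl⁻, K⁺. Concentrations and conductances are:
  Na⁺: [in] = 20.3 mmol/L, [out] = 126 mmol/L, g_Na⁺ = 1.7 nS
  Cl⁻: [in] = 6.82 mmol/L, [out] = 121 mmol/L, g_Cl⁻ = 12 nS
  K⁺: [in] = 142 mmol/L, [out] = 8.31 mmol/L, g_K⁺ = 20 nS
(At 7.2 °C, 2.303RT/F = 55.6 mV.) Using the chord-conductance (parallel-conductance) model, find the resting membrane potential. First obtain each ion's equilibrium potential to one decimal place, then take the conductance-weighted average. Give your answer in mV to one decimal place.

E_Na⁺ = (55.6/1)·log₁₀(126/20.3) = 44.1 mV
E_Cl⁻ = (55.6/-1)·log₁₀(121/6.82) = -69.4 mV
E_K⁺ = (55.6/1)·log₁₀(8.31/142) = -68.5 mV
Vm = (Σ gᵢEᵢ)/(Σ gᵢ) = (1.7·44.1 + 12·-69.4 + 20·-68.5) / (1.7 + 12 + 20)
= -2127.83 / 33.7 = -63.14 mV

-63.1 mV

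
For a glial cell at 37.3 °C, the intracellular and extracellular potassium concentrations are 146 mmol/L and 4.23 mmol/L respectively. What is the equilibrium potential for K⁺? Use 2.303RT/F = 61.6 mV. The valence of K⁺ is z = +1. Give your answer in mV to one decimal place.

E = (61.6/z) · log₁₀([K⁺]_out/[K⁺]_in) with z = +1.
= (61.6/1) · log₁₀(4.23/146) = 61.60 · log₁₀(0.02897)
= 61.60 · (-1.5380) = -94.74 mV

-94.7 mV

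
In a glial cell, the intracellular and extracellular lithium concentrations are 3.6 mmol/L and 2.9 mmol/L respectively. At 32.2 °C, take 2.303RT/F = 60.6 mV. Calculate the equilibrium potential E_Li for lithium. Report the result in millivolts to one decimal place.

-5.7 mV

E = (60.6/z) · log₁₀([Li⁺]_out/[Li⁺]_in) with z = +1.
= (60.6/1) · log₁₀(2.9/3.6) = 60.60 · log₁₀(0.8056)
= 60.60 · (-0.0939) = -5.69 mV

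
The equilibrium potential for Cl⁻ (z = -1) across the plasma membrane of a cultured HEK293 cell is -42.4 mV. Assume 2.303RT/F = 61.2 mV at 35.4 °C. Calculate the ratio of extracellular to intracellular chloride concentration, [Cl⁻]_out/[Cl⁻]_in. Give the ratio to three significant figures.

log₁₀([out]/[in]) = E·z/(61.2) = -42.4 × -1 / 61.2 = 0.6928
[out]/[in] = 10^(0.6928) = 4.93

4.93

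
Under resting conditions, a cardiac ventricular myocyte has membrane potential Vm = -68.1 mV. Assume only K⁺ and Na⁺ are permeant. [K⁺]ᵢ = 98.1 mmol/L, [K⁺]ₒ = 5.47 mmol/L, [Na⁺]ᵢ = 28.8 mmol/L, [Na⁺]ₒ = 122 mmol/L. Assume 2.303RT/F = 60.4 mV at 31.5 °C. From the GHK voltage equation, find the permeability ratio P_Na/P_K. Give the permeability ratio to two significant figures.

Let α = P_Na/P_K. GHK: Vm = 60.4·log₁₀[(Kₒ + α·Naₒ)/(Kᵢ + α·Naᵢ)].
10^(Vm/60.4) = 10^(-68.1/60.4) = 0.074562
So 0.074562·(Kᵢ + α·Naᵢ) = Kₒ + α·Naₒ → α = (0.074562·98.1 − 5.47) / (122.0 − 0.074562·28.8)
α = (7.315 − 5.47) / (122.0 − 2.147) = 1.845/119.9 = 0.01539

0.015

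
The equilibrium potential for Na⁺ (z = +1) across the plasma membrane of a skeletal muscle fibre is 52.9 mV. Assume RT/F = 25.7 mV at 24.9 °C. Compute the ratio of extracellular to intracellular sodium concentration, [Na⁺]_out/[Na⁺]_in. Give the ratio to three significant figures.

7.83

ln([out]/[in]) = E·z/(25.7) = 52.9 × 1 / 25.7 = 2.0584
[out]/[in] = e^(2.0584) = 7.833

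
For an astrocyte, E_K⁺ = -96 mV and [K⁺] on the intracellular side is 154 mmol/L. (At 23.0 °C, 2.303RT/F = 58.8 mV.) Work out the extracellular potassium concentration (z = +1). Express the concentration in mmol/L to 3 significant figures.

Nernst: E = (58.8/1) · log₁₀([out]/[in]), so log₁₀([out]/[in]) = -96.0 × 1 / 58.8 = -1.6327.
[out]/[in] = 10^(-1.6327) = 0.0233.
[out] = 0.0233 × 154 = 3.588 mmol/L.

3.59 mmol/L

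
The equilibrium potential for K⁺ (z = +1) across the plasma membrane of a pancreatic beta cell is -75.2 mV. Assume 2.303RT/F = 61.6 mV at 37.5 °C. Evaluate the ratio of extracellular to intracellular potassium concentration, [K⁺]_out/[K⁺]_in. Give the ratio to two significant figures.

0.060

log₁₀([out]/[in]) = E·z/(61.6) = -75.2 × 1 / 61.6 = -1.2208
[out]/[in] = 10^(-1.2208) = 0.06015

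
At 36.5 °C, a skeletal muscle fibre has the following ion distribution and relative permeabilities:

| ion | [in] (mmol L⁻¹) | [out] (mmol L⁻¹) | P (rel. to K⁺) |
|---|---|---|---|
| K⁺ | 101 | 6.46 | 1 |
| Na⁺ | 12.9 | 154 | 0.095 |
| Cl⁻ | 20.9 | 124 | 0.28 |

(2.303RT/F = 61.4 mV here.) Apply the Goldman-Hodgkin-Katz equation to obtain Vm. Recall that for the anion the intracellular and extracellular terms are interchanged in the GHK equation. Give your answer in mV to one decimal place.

Vm = 61.4 · log₁₀[(Σ P·[cation]ₒ + Σ P·[anion]ᵢ) / (Σ P·[cation]ᵢ + Σ P·[anion]ₒ)]
Numerator = 1×6.46 + 0.095×154 + 0.28×20.9 = 26.94
Denominator = 1×101 + 0.095×12.9 + 0.28×124 = 136.9
Vm = 61.4 · log₁₀(0.19674) = 61.4 × (-0.7061) = -43.36 mV

-43.4 mV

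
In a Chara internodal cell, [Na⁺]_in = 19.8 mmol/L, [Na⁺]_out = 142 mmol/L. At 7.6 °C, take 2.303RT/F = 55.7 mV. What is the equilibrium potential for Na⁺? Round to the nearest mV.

48 mV

E = (55.7/z) · log₁₀([Na⁺]_out/[Na⁺]_in) with z = +1.
= (55.7/1) · log₁₀(142/19.8) = 55.70 · log₁₀(7.172)
= 55.70 · (0.8556) = 47.66 mV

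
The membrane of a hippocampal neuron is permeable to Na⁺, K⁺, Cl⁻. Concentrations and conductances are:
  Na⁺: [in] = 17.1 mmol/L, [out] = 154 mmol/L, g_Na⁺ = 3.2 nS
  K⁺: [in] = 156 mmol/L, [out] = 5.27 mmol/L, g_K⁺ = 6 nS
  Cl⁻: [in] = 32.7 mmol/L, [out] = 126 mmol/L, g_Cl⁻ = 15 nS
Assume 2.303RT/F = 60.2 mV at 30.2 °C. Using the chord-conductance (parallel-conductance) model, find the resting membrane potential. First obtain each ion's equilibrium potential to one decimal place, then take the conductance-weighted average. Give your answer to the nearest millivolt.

E_Na⁺ = (60.2/1)·log₁₀(154/17.1) = 57.5 mV
E_K⁺ = (60.2/1)·log₁₀(5.27/156) = -88.6 mV
E_Cl⁻ = (60.2/-1)·log₁₀(126/32.7) = -35.3 mV
Vm = (Σ gᵢEᵢ)/(Σ gᵢ) = (3.2·57.5 + 6·-88.6 + 15·-35.3) / (3.2 + 6 + 15)
= -877.10 / 24.2 = -36.24 mV

-36 mV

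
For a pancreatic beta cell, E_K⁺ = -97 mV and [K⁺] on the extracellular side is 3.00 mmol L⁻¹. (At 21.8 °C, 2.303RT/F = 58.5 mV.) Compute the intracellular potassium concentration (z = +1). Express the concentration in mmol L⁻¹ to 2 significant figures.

Nernst: E = (58.5/1) · log₁₀([out]/[in]), so log₁₀([out]/[in]) = -97.0 × 1 / 58.5 = -1.6581.
[out]/[in] = 10^(-1.6581) = 0.02197.
[in] = 3.00 / 0.02197 = 136.5 mmol L⁻¹.

140 mmol L⁻¹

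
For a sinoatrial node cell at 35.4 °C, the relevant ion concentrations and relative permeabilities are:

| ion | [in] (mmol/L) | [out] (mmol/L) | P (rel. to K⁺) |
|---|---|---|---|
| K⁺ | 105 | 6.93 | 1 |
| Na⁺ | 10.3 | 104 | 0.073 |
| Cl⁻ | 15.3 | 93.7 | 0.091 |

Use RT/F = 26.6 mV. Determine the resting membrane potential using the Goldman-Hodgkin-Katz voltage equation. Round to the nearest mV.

Vm = 26.6 · ln[(Σ P·[cation]ₒ + Σ P·[anion]ᵢ) / (Σ P·[cation]ᵢ + Σ P·[anion]ₒ)]
Numerator = 1×6.93 + 0.073×104 + 0.091×15.3 = 15.91
Denominator = 1×105 + 0.073×10.3 + 0.091×93.7 = 114.3
Vm = 26.6 · ln(0.13926) = 26.6 × (-1.9714) = -52.44 mV

-52 mV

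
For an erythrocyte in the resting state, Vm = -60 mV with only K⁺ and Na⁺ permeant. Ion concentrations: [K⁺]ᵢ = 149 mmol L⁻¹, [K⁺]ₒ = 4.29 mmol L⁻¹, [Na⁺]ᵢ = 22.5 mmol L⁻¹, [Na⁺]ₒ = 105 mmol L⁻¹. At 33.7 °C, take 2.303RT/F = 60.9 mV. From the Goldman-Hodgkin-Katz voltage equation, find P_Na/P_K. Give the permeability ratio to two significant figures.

0.11

Let α = P_Na/P_K. GHK: Vm = 60.9·log₁₀[(Kₒ + α·Naₒ)/(Kᵢ + α·Naᵢ)].
10^(Vm/60.9) = 10^(-60.0/60.9) = 0.10346
So 0.10346·(Kᵢ + α·Naᵢ) = Kₒ + α·Naₒ → α = (0.10346·149.0 − 4.29) / (105.0 − 0.10346·22.5)
α = (15.42 − 4.29) / (105.0 − 2.328) = 11.13/102.7 = 0.1084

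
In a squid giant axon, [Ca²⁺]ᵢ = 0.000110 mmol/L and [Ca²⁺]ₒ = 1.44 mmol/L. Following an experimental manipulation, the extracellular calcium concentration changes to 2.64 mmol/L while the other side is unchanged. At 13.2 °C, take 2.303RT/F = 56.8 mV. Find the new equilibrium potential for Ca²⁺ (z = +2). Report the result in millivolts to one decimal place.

After the shift: [Ca²⁺]_out = 2.64, [Ca²⁺]_in = 0.000110 mmol/L.
E_new = (56.8/2)·log₁₀(2.64/0.000110) = 28.40 · (4.3802) = 124.40 mV

124.4 mV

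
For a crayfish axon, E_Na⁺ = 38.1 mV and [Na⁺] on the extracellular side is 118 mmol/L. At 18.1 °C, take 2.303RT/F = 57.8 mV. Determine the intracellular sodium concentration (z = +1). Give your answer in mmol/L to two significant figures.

26 mmol/L

Nernst: E = (57.8/1) · log₁₀([out]/[in]), so log₁₀([out]/[in]) = 38.1 × 1 / 57.8 = 0.6592.
[out]/[in] = 10^(0.6592) = 4.562.
[in] = 118 / 4.562 = 25.86 mmol/L.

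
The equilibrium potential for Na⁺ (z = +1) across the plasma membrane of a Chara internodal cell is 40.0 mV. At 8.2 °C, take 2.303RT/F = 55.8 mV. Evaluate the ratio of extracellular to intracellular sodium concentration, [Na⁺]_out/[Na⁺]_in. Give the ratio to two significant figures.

log₁₀([out]/[in]) = E·z/(55.8) = 40.0 × 1 / 55.8 = 0.7168
[out]/[in] = 10^(0.7168) = 5.21

5.2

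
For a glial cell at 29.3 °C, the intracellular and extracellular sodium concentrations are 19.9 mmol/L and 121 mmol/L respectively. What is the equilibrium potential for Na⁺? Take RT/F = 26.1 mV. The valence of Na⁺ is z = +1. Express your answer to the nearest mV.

E = (26.1/z) · ln([Na⁺]_out/[Na⁺]_in) with z = +1.
= (26.1/1) · ln(121/19.9) = 26.10 · ln(6.08)
= 26.10 · (1.8051) = 47.11 mV

47 mV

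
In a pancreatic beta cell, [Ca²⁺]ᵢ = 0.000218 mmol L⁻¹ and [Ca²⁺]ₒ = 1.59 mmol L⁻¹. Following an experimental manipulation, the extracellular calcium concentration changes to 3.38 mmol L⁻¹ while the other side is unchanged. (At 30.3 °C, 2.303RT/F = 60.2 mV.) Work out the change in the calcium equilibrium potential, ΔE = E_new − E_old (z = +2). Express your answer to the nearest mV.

10 mV

E_old = (60.2/2)·log₁₀(1.59/0.000218) = 116.27 mV
E_new = (60.2/2)·log₁₀(3.38/0.000218) = 126.13 mV
ΔE = 126.13 − (116.27) = 9.86 mV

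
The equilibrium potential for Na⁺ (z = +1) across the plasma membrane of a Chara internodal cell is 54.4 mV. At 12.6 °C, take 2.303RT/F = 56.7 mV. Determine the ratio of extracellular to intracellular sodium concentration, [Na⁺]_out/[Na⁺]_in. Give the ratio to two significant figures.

log₁₀([out]/[in]) = E·z/(56.7) = 54.4 × 1 / 56.7 = 0.9594
[out]/[in] = 10^(0.9594) = 9.108

9.1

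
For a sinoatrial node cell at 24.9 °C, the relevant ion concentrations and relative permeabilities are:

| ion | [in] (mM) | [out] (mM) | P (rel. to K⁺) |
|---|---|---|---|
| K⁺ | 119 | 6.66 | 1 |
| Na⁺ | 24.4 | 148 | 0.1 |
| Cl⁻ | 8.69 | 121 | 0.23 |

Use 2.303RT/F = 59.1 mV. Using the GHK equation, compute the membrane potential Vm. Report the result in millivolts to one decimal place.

Vm = 59.1 · log₁₀[(Σ P·[cation]ₒ + Σ P·[anion]ᵢ) / (Σ P·[cation]ᵢ + Σ P·[anion]ₒ)]
Numerator = 1×6.66 + 0.1×148 + 0.23×8.69 = 23.46
Denominator = 1×119 + 0.1×24.4 + 0.23×121 = 149.3
Vm = 59.1 · log₁₀(0.15716) = 59.1 × (-0.8037) = -47.50 mV

-47.5 mV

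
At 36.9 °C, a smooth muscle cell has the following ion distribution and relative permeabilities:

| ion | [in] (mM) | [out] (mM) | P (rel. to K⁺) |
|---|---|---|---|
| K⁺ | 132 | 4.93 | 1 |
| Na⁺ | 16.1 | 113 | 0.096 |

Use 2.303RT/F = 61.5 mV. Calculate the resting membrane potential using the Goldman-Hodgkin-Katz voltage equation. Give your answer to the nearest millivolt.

Vm = 61.5 · log₁₀[(Σ P·[cation]ₒ + Σ P·[anion]ᵢ) / (Σ P·[cation]ᵢ + Σ P·[anion]ₒ)]
Numerator = 1×4.93 + 0.096×113 = 15.78
Denominator = 1×132 + 0.096×16.1 = 133.5
Vm = 61.5 · log₁₀(0.11815) = 61.5 × (-0.9276) = -57.05 mV

-57 mV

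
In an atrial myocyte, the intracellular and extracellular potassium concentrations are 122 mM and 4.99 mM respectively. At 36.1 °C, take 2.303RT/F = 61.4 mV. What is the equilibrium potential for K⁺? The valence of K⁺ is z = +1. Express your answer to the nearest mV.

E = (61.4/z) · log₁₀([K⁺]_out/[K⁺]_in) with z = +1.
= (61.4/1) · log₁₀(4.99/122) = 61.40 · log₁₀(0.0409)
= 61.40 · (-1.3883) = -85.24 mV

-85 mV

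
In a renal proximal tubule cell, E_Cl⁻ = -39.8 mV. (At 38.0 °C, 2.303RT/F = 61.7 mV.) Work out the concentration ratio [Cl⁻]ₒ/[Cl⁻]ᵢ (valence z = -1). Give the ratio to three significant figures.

log₁₀([out]/[in]) = E·z/(61.7) = -39.8 × -1 / 61.7 = 0.6451
[out]/[in] = 10^(0.6451) = 4.416

4.42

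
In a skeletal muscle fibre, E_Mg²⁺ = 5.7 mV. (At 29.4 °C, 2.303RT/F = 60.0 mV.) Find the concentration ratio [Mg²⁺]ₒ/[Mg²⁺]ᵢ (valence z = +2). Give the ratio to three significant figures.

1.55

log₁₀([out]/[in]) = E·z/(60.0) = 5.7 × 2 / 60.0 = 0.1900
[out]/[in] = 10^(0.1900) = 1.549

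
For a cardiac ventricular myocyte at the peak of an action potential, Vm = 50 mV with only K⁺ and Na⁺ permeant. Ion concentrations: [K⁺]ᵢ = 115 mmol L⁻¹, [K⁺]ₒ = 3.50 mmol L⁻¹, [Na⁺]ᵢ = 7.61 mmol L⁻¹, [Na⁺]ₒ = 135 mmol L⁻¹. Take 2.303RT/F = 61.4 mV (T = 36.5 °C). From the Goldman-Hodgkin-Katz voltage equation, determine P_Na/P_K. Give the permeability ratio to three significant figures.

8.74

Let α = P_Na/P_K. GHK: Vm = 61.4·log₁₀[(Kₒ + α·Naₒ)/(Kᵢ + α·Naᵢ)].
10^(Vm/61.4) = 10^(50.0/61.4) = 6.5213
So 6.5213·(Kᵢ + α·Naᵢ) = Kₒ + α·Naₒ → α = (6.5213·115.0 − 3.5) / (135.0 − 6.5213·7.61)
α = (749.9 − 3.5) / (135.0 − 49.63) = 746.4/85.37 = 8.743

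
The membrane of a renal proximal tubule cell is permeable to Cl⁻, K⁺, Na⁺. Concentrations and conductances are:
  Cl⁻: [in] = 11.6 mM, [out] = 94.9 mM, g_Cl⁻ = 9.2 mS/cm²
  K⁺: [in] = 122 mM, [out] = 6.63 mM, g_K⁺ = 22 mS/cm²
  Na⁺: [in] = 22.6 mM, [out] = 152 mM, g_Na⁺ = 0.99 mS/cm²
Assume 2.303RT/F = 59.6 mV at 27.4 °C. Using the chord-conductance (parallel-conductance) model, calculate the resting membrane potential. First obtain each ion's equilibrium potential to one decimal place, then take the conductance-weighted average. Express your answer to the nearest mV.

E_Cl⁻ = (59.6/-1)·log₁₀(94.9/11.6) = -54.4 mV
E_K⁺ = (59.6/1)·log₁₀(6.63/122) = -75.4 mV
E_Na⁺ = (59.6/1)·log₁₀(152/22.6) = 49.3 mV
Vm = (Σ gᵢEᵢ)/(Σ gᵢ) = (9.2·-54.4 + 22·-75.4 + 0.99·49.3) / (9.2 + 22 + 0.99)
= -2110.47 / 32.19 = -65.56 mV

-66 mV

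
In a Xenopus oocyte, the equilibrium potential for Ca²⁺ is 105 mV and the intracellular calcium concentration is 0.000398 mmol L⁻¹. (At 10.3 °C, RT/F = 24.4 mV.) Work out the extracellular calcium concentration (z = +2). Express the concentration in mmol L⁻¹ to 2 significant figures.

Nernst: E = (24.4/2) · ln([out]/[in]), so ln([out]/[in]) = 105.0 × 2 / 24.4 = 8.6066.
[out]/[in] = e^(8.6066) = 5467.
[out] = 5467 × 0.000398 = 2.176 mmol L⁻¹.

2.2 mmol L⁻¹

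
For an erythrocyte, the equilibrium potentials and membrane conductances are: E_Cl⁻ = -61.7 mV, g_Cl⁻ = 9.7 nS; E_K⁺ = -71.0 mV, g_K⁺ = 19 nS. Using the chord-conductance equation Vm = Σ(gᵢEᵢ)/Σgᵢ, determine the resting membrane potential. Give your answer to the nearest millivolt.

-68 mV

Σ gᵢEᵢ = 9.7·(-61.7) + 19·(-71.0) = -1947.49
Σ gᵢ = 9.7 + 19 = 28.7
Vm = -1947.49 / 28.7 = -67.86 mV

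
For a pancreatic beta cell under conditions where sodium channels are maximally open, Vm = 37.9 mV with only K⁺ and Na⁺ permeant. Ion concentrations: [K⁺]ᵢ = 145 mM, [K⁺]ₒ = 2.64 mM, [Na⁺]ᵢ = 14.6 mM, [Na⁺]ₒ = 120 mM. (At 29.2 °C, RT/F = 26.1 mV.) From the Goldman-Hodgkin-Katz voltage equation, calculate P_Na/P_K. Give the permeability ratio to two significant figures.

11

Let α = P_Na/P_K. GHK: Vm = 26.1·ln[(Kₒ + α·Naₒ)/(Kᵢ + α·Naᵢ)].
e^(Vm/26.1) = e^(37.9/26.1) = 4.2721
So 4.2721·(Kᵢ + α·Naᵢ) = Kₒ + α·Naₒ → α = (4.2721·145.0 − 2.64) / (120.0 − 4.2721·14.6)
α = (619.5 − 2.64) / (120.0 − 62.37) = 616.8/57.63 = 10.7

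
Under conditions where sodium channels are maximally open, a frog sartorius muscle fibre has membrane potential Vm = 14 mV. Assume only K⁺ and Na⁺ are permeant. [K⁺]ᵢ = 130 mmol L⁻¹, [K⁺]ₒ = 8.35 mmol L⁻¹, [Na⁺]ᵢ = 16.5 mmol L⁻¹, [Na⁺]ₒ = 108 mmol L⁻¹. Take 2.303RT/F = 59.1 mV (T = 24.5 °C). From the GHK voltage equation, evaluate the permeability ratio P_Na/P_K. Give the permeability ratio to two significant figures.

2.7

Let α = P_Na/P_K. GHK: Vm = 59.1·log₁₀[(Kₒ + α·Naₒ)/(Kᵢ + α·Naᵢ)].
10^(Vm/59.1) = 10^(14.0/59.1) = 1.7254
So 1.7254·(Kᵢ + α·Naᵢ) = Kₒ + α·Naₒ → α = (1.7254·130.0 − 8.35) / (108.0 − 1.7254·16.5)
α = (224.3 − 8.35) / (108.0 − 28.47) = 216/79.53 = 2.715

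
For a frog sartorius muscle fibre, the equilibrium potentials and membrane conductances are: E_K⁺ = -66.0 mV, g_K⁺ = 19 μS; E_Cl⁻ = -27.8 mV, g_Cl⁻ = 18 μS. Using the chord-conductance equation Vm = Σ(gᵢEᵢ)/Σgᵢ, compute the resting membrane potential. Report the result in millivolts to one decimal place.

Σ gᵢEᵢ = 19·(-66.0) + 18·(-27.8) = -1754.40
Σ gᵢ = 19 + 18 = 37
Vm = -1754.40 / 37 = -47.42 mV

-47.4 mV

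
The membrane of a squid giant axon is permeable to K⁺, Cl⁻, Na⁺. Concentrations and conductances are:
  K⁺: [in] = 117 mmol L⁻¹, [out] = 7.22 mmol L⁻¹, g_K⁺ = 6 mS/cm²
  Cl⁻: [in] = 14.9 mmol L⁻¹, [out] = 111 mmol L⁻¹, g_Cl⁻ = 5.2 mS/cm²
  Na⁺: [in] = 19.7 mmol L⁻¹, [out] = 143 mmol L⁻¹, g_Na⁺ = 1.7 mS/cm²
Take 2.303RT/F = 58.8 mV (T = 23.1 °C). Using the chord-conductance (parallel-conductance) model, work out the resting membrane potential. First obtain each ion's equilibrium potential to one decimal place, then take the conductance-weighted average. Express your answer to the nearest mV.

-47 mV

E_K⁺ = (58.8/1)·log₁₀(7.22/117) = -71.1 mV
E_Cl⁻ = (58.8/-1)·log₁₀(111/14.9) = -51.3 mV
E_Na⁺ = (58.8/1)·log₁₀(143/19.7) = 50.6 mV
Vm = (Σ gᵢEᵢ)/(Σ gᵢ) = (6·-71.1 + 5.2·-51.3 + 1.7·50.6) / (6 + 5.2 + 1.7)
= -607.34 / 12.9 = -47.08 mV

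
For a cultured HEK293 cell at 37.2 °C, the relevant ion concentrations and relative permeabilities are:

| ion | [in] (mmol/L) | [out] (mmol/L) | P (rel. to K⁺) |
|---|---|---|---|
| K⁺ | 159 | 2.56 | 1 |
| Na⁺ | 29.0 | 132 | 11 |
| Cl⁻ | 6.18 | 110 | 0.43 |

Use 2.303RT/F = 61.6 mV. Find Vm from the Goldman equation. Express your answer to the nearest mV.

Vm = 61.6 · log₁₀[(Σ P·[cation]ₒ + Σ P·[anion]ᵢ) / (Σ P·[cation]ᵢ + Σ P·[anion]ₒ)]
Numerator = 1×2.56 + 11×132 + 0.43×6.18 = 1457
Denominator = 1×159 + 11×29.0 + 0.43×110 = 525.3
Vm = 61.6 · log₁₀(2.7741) = 61.6 × (0.4431) = 27.30 mV

27 mV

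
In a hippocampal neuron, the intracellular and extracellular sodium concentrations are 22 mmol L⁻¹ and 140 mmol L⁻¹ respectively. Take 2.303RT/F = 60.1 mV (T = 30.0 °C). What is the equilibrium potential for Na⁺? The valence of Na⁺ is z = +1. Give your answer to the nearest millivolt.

48 mV

E = (60.1/z) · log₁₀([Na⁺]_out/[Na⁺]_in) with z = +1.
= (60.1/1) · log₁₀(140/22) = 60.10 · log₁₀(6.364)
= 60.10 · (0.8037) = 48.30 mV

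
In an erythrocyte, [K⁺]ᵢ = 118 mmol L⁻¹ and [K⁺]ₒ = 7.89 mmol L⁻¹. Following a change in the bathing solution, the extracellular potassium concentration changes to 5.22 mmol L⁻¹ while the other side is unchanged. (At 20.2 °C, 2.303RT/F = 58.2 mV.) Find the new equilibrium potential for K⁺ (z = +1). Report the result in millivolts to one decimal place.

-78.8 mV

After the shift: [K⁺]_out = 5.22, [K⁺]_in = 118 mmol L⁻¹.
E_new = (58.2/1)·log₁₀(5.22/118) = 58.20 · (-1.3542) = -78.82 mV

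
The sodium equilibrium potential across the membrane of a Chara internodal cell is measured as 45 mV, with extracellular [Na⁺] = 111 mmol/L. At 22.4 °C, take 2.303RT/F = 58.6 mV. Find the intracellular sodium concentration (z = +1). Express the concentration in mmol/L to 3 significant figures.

18.9 mmol/L

Nernst: E = (58.6/1) · log₁₀([out]/[in]), so log₁₀([out]/[in]) = 45.0 × 1 / 58.6 = 0.7679.
[out]/[in] = 10^(0.7679) = 5.86.
[in] = 111 / 5.86 = 18.94 mmol/L.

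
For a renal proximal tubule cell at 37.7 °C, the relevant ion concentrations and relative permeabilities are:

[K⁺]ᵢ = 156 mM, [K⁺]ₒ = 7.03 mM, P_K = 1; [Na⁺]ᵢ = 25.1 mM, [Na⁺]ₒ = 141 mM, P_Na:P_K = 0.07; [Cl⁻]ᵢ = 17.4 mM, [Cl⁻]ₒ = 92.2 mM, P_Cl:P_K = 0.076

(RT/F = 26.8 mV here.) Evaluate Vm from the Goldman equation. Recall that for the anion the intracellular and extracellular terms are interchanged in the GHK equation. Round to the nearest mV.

-59 mV

Vm = 26.8 · ln[(Σ P·[cation]ₒ + Σ P·[anion]ᵢ) / (Σ P·[cation]ᵢ + Σ P·[anion]ₒ)]
Numerator = 1×7.03 + 0.07×141 + 0.076×17.4 = 18.22
Denominator = 1×156 + 0.07×25.1 + 0.076×92.2 = 164.8
Vm = 26.8 · ln(0.1106) = 26.8 × (-2.2019) = -59.01 mV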